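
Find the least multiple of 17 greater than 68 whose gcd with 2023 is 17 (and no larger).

85

Multiples of 17 above 68: 17·5, 17·6, … . Need the cofactor coprime to 2023/17 = 119.
Checking s = 5, 6, … the first with gcd(s, 119) = 1 is s = 5, giving 85.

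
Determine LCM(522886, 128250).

522886 = 2 · 7 · 13³ · 17; 128250 = 2 · 3³ · 5³ · 19
max exponents: 2 · 3³ · 5³ · 7 · 13³ · 17 · 19 = 33530064750

33530064750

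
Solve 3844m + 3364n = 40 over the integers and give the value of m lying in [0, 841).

771

Reduce mod 3364: 3844m ≡ 40 (mod 3364). With g = gcd(3844, 3364) = 4 dividing 40, divide through: 961m ≡ 10 (mod 841).
Since gcd(961, 841) = 1, m ≡ 10·(961)⁻¹ ≡ 771 (mod 841). Smallest non-negative: 771.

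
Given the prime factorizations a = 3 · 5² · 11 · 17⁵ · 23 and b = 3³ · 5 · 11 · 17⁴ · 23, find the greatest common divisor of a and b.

min exponent per shared prime: 3 · 5 · 11 · 17⁴ · 23 = 316962195

316962195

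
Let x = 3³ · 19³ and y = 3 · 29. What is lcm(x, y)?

5370597

max exponent per prime: 3³ · 19³ · 29 = 5370597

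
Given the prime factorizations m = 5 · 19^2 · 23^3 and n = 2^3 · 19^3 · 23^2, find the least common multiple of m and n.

max exponent per prime: 2^3 · 5 · 19^3 · 23^3 = 3338138120

3338138120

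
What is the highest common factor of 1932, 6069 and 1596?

21

1932 = 2² · 3 · 7 · 23; 6069 = 3 · 7 · 17²; 1596 = 2² · 3 · 7 · 19
gcd takes min exponent of each prime: 3 · 7 = 21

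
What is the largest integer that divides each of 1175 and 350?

Euclid: 1175 = 3·350 + 125; 350 = 2·125 + 100; 125 = 1·100 + 25; 100 = 4·25 + 0. Last nonzero remainder: 25.

25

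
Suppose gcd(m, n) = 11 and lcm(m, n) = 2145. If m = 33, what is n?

715

Using mn = gcd(m,n)·lcm(m,n) = 11·2145 = 23595, we get n = 23595/33 = 715.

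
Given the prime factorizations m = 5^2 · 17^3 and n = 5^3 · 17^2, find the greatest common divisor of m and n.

min exponent per shared prime: 5^2 · 17^2 = 7225

7225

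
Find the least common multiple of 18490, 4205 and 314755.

18490 = 2 · 5 · 43²; 4205 = 5 · 29²; 314755 = 5 · 7 · 17 · 23²
lcm takes max exponent of each prime: 2 · 5 · 7 · 17 · 23² · 29² · 43² = 978893715590

978893715590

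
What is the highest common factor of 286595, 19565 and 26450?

5

gcd(286595, 19565): 286595 = 14·19565 + 12685; 19565 = 1·12685 + 6880; 12685 = 1·6880 + 5805; 6880 = 1·5805 + 1075; 5805 = 5·1075 + 430; 1075 = 2·430 + 215; 430 = 2·215 + 0 → 215
gcd(215, 26450): 26450 = 123·215 + 5; 215 = 43·5 + 0 → 5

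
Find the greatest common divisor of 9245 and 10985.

5

9245 = 5 · 43²
10985 = 5 · 13³
Common: 5 = 5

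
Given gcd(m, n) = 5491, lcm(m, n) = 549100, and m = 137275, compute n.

Using mn = gcd(m,n)·lcm(m,n) = 5491·549100 = 3015108100, we get n = 3015108100/137275 = 21964.

21964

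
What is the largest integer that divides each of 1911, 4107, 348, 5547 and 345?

3

gcd(1911, 4107): 4107 = 2·1911 + 285; 1911 = 6·285 + 201; 285 = 1·201 + 84; 201 = 2·84 + 33; 84 = 2·33 + 18; 33 = 1·18 + 15; 18 = 1·15 + 3; 15 = 5·3 + 0 → 3
gcd(3, 348): 348 = 116·3 + 0 → 3
gcd(3, 5547): 5547 = 1849·3 + 0 → 3
gcd(3, 345): 345 = 115·3 + 0 → 3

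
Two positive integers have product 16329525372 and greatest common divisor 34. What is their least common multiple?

480280158

Since gcd(a,b)·lcm(a,b) = ab, lcm = 16329525372/34 = 480280158.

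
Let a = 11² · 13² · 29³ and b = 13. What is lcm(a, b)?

498730661

max exponent per prime: 11² · 13² · 29³ = 498730661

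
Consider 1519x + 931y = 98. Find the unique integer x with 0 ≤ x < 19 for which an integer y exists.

16

Euclid: 1519 = 1·931 + 588; 931 = 1·588 + 343; 588 = 1·343 + 245; 343 = 1·245 + 98; 245 = 2·98 + 49; 98 = 2·49 + 0 → gcd = 49; 98 = 49·2.
Back-substitution yields 1519·(8) + 931·(-13) = 49, so one solution is x = 8·2 = 16, y = -13·2 = -26.
Solutions in x differ by 931/49 = 19; the one in [0, 19) is 16 mod 19 = 16.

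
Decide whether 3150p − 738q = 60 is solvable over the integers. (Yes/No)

gcd(3150, 738): 3150 = 4·738 + 198; 738 = 3·198 + 144; 198 = 1·144 + 54; 144 = 2·54 + 36; 54 = 1·36 + 18; 36 = 2·18 + 0 → 18
18 does not divide 60, so a solution does not exist.

No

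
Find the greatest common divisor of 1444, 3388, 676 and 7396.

4

gcd(1444, 3388): 3388 = 2·1444 + 500; 1444 = 2·500 + 444; 500 = 1·444 + 56; 444 = 7·56 + 52; 56 = 1·52 + 4; 52 = 13·4 + 0 → 4
gcd(4, 676): 676 = 169·4 + 0 → 4
gcd(4, 7396): 7396 = 1849·4 + 0 → 4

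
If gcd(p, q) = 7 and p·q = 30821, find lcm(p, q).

4403

For any two positive integers, gcd × lcm equals their product. Hence lcm = 30821 / 7 = 4403.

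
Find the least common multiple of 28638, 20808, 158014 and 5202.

2615568450696

lcm(28638, 20808) = 28638·20808/gcd = 595899504/18 = 33105528
lcm(33105528, 158014) = 33105528·158014/gcd = 5231136901392/2 = 2615568450696
lcm(2615568450696, 5202) = 2615568450696·5202/gcd = 13606187080520592/5202 = 2615568450696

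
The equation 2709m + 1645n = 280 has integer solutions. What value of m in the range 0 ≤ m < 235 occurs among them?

gcd(2709, 1645) = 7 (Euclid: 2709 = 1·1645 + 1064; 1645 = 1·1064 + 581; 1064 = 1·581 + 483; 581 = 1·483 + 98; 483 = 4·98 + 91; 98 = 1·91 + 7; 91 = 13·7 + 0), and 7 | 280.
Extended Euclid: 2709·(-17) + 1645·(28) = 7. Scale by 40: m₀ = -680.
General solution m = m₀ + 235t; reducing mod 235 gives m = 25 (and n = -41).

25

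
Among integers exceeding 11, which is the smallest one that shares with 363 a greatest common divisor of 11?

Multiples of 11 above 11: 11·2, 11·3, … . Need the cofactor coprime to 363/11 = 33.
Checking s = 2, 3, … the first with gcd(s, 33) = 1 is s = 2, giving 22.

22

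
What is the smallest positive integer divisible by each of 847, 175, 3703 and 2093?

145620475

lcm(847, 175) = 847·175/gcd = 148225/7 = 21175
lcm(21175, 3703) = 21175·3703/gcd = 78411025/7 = 11201575
lcm(11201575, 2093) = 11201575·2093/gcd = 23444896475/161 = 145620475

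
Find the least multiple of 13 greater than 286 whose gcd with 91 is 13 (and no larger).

91 = 13·7. Any m with gcd(m, 91) = 13 is a multiple of 13, say 13s, with s coprime to 7.
Need s > 286/13, so s ≥ 23. First s ≥ 23 with gcd(s, 7) = 1 is s = 23. Thus m = 13·23 = 299.

299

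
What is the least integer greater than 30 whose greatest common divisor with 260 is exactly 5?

260 = 5·52. Any k with gcd(k, 260) = 5 is a multiple of 5, say 5s, with s coprime to 52.
Need s > 30/5, so s ≥ 7. First s ≥ 7 with gcd(s, 52) = 1 is s = 7. Thus k = 5·7 = 35.

35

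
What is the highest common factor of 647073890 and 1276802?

Euclid: 647073890 = 506·1276802 + 1012078; 1276802 = 1·1012078 + 264724; 1012078 = 3·264724 + 217906; 264724 = 1·217906 + 46818; 217906 = 4·46818 + 30634; 46818 = 1·30634 + 16184; 30634 = 1·16184 + 14450; 16184 = 1·14450 + 1734; 14450 = 8·1734 + 578; 1734 = 3·578 + 0. Last nonzero remainder: 578.

578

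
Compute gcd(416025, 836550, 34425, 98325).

225

gcd(416025, 836550): 836550 = 2·416025 + 4500; 416025 = 92·4500 + 2025; 4500 = 2·2025 + 450; 2025 = 4·450 + 225; 450 = 2·225 + 0 → 225
gcd(225, 34425): 34425 = 153·225 + 0 → 225
gcd(225, 98325): 98325 = 437·225 + 0 → 225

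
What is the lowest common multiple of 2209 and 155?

342395

2209 = 47²; 155 = 5 · 31
max exponents: 5 · 31 · 47² = 342395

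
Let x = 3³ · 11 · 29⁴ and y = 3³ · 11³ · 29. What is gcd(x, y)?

8613

min exponent per shared prime: 3³ · 11 · 29 = 8613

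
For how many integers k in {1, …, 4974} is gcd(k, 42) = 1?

42 = 2·3·7. Inclusion–exclusion on these primes:
4974 − ⌊4974/2⌋ − ⌊4974/3⌋ − ⌊4974/7⌋ + ⌊4974/6⌋ + ⌊4974/14⌋ + ⌊4974/21⌋ − ⌊4974/42⌋ = 1421

1421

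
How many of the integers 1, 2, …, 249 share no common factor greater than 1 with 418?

108

418 = 2·11·19. Inclusion–exclusion on these primes:
249 − ⌊249/2⌋ − ⌊249/11⌋ − ⌊249/19⌋ + ⌊249/22⌋ + ⌊249/38⌋ + ⌊249/209⌋ − ⌊249/418⌋ = 108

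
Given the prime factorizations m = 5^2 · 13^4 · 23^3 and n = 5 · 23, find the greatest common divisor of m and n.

115

min exponent per shared prime: 5 · 23 = 115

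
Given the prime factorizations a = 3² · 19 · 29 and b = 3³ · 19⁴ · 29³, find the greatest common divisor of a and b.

min exponent per shared prime: 3² · 19 · 29 = 4959

4959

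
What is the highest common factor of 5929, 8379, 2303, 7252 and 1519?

49

gcd(5929, 8379): 8379 = 1·5929 + 2450; 5929 = 2·2450 + 1029; 2450 = 2·1029 + 392; 1029 = 2·392 + 245; 392 = 1·245 + 147; 245 = 1·147 + 98; 147 = 1·98 + 49; 98 = 2·49 + 0 → 49
gcd(49, 2303): 2303 = 47·49 + 0 → 49
gcd(49, 7252): 7252 = 148·49 + 0 → 49
gcd(49, 1519): 1519 = 31·49 + 0 → 49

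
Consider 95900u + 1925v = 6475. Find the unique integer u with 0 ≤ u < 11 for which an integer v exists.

gcd(95900, 1925) = 175 (Euclid: 95900 = 49·1925 + 1575; 1925 = 1·1575 + 350; 1575 = 4·350 + 175; 350 = 2·175 + 0), and 175 | 6475.
Extended Euclid: 95900·(5) + 1925·(-249) = 175. Scale by 37: u₀ = 185.
General solution u = u₀ + 11t; reducing mod 11 gives u = 9 (and v = -445).

9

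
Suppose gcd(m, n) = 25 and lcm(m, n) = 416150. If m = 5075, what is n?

Using mn = gcd(m,n)·lcm(m,n) = 25·416150 = 10403750, we get n = 10403750/5075 = 2050.

2050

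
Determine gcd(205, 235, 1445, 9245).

5

gcd(205, 235): 235 = 1·205 + 30; 205 = 6·30 + 25; 30 = 1·25 + 5; 25 = 5·5 + 0 → 5
gcd(5, 1445): 1445 = 289·5 + 0 → 5
gcd(5, 9245): 9245 = 1849·5 + 0 → 5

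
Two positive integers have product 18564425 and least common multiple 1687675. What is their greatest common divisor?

From gcd × lcm = ab: gcd = 18564425 / 1687675 = 11.

11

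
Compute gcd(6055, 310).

Euclid: 6055 = 19·310 + 165; 310 = 1·165 + 145; 165 = 1·145 + 20; 145 = 7·20 + 5; 20 = 4·5 + 0. Last nonzero remainder: 5.

5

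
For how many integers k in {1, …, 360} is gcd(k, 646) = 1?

Prime factors of 646: 2, 17, 19. Count integers ≤ 360 divisible by none of them.
By inclusion–exclusion: 360 − ⌊360/2⌋ − ⌊360/17⌋ − ⌊360/19⌋ + ⌊360/34⌋ + ⌊360/38⌋ + ⌊360/323⌋ − ⌊360/646⌋ = 161.

161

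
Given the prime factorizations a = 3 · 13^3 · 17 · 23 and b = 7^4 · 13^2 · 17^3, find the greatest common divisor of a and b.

min exponent per shared prime: 13^2 · 17 = 2873

2873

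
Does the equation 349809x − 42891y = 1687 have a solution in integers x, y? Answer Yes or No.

No

gcd(349809, 42891): 349809 = 8·42891 + 6681; 42891 = 6·6681 + 2805; 6681 = 2·2805 + 1071; 2805 = 2·1071 + 663; 1071 = 1·663 + 408; 663 = 1·408 + 255; 408 = 1·255 + 153; 255 = 1·153 + 102; 153 = 1·102 + 51; 102 = 2·51 + 0 → 51
51 does not divide 1687, so a solution does not exist.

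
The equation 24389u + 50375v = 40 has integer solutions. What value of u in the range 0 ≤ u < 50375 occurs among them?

5110

gcd(24389, 50375) = 1 (Euclid: 50375 = 2·24389 + 1597; 24389 = 15·1597 + 434; 1597 = 3·434 + 295; 434 = 1·295 + 139; 295 = 2·139 + 17; 139 = 8·17 + 3; 17 = 5·3 + 2; 3 = 1·2 + 1; 2 = 2·1 + 0), and 1 | 40.
Extended Euclid: 24389·(17759) + 50375·(-8598) = 1. Scale by 40: u₀ = 710360.
General solution u = u₀ + 50375t; reducing mod 50375 gives u = 5110 (and v = -2474).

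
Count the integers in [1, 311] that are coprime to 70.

70 = 2·5·7. Inclusion–exclusion on these primes:
311 − ⌊311/2⌋ − ⌊311/5⌋ − ⌊311/7⌋ + ⌊311/10⌋ + ⌊311/14⌋ + ⌊311/35⌋ − ⌊311/70⌋ = 107

107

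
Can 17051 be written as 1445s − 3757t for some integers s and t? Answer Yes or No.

Yes

gcd(1445, 3757): 3757 = 2·1445 + 867; 1445 = 1·867 + 578; 867 = 1·578 + 289; 578 = 2·289 + 0 → 289
289 divides 17051, so a solution exists.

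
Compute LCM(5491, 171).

49419

5491 = 17² · 19; 171 = 3² · 19
max exponents: 3² · 17² · 19 = 49419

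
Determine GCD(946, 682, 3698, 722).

gcd(946, 682): 946 = 1·682 + 264; 682 = 2·264 + 154; 264 = 1·154 + 110; 154 = 1·110 + 44; 110 = 2·44 + 22; 44 = 2·22 + 0 → 22
gcd(22, 3698): 3698 = 168·22 + 2; 22 = 11·2 + 0 → 2
gcd(2, 722): 722 = 361·2 + 0 → 2

2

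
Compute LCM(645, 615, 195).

645 = 3 · 5 · 43; 615 = 3 · 5 · 41; 195 = 3 · 5 · 13
lcm takes max exponent of each prime: 3 · 5 · 13 · 41 · 43 = 343785

343785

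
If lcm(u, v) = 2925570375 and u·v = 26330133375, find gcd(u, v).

9

gcd·lcm = product, so gcd = 26330133375/2925570375 = 9.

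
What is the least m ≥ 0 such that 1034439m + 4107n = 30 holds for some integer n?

Reduce mod 4107: 1034439m ≡ 30 (mod 4107). With g = gcd(1034439, 4107) = 3 dividing 30, divide through: 344813m ≡ 10 (mod 1369).
Since gcd(344813, 1369) = 1, m ≡ 10·(344813)⁻¹ ≡ 704 (mod 1369). Smallest non-negative: 704.

704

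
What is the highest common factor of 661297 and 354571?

661297 = 7 · 13³ · 43
354571 = 7 · 37³
Common: 7 = 7

7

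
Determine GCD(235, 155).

5

235 = 5 · 47
155 = 5 · 31
Common: 5 = 5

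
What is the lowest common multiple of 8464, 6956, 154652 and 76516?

8464 = 2⁴ · 23²; 6956 = 2² · 37 · 47; 154652 = 2² · 23 · 41²; 76516 = 2² · 11 · 37 · 47
lcm takes max exponent of each prime: 2⁴ · 11 · 23² · 37 · 41² · 47 = 272167105936

272167105936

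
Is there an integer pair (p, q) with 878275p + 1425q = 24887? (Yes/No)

No

gcd(878275, 1425): 878275 = 616·1425 + 475; 1425 = 3·475 + 0 → 475
475 does not divide 24887, so a solution does not exist.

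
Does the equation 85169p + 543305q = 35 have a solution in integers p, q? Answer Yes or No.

gcd(85169, 543305): 543305 = 6·85169 + 32291; 85169 = 2·32291 + 20587; 32291 = 1·20587 + 11704; 20587 = 1·11704 + 8883; 11704 = 1·8883 + 2821; 8883 = 3·2821 + 420; 2821 = 6·420 + 301; 420 = 1·301 + 119; 301 = 2·119 + 63; 119 = 1·63 + 56; 63 = 1·56 + 7; 56 = 8·7 + 0 → 7
7 divides 35, so a solution exists.

Yes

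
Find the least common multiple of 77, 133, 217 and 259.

lcm(77, 133) = 77·133/gcd = 10241/7 = 1463
lcm(1463, 217) = 1463·217/gcd = 317471/7 = 45353
lcm(45353, 259) = 45353·259/gcd = 11746427/7 = 1678061

1678061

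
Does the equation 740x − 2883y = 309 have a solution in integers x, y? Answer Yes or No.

gcd(740, 2883): 2883 = 3·740 + 663; 740 = 1·663 + 77; 663 = 8·77 + 47; 77 = 1·47 + 30; 47 = 1·30 + 17; 30 = 1·17 + 13; 17 = 1·13 + 4; 13 = 3·4 + 1; 4 = 4·1 + 0 → 1
1 divides 309, so a solution exists.

Yes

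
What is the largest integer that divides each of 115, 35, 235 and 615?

5

gcd(115, 35): 115 = 3·35 + 10; 35 = 3·10 + 5; 10 = 2·5 + 0 → 5
gcd(5, 235): 235 = 47·5 + 0 → 5
gcd(5, 615): 615 = 123·5 + 0 → 5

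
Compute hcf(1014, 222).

Euclid: 1014 = 4·222 + 126; 222 = 1·126 + 96; 126 = 1·96 + 30; 96 = 3·30 + 6; 30 = 5·6 + 0. Last nonzero remainder: 6.

6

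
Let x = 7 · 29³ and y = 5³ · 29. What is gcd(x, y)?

29

min exponent per shared prime: 29 = 29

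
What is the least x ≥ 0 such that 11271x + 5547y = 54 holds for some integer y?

Euclid: 11271 = 2·5547 + 177; 5547 = 31·177 + 60; 177 = 2·60 + 57; 60 = 1·57 + 3; 57 = 19·3 + 0 → gcd = 3; 54 = 3·18.
Back-substitution yields 11271·(-94) + 5547·(191) = 3, so one solution is x = -94·18 = -1692, y = 191·18 = 3438.
Solutions in x differ by 5547/3 = 1849; the one in [0, 1849) is -1692 mod 1849 = 157.

157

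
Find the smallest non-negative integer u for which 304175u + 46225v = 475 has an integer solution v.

Euclid: 304175 = 6·46225 + 26825; 46225 = 1·26825 + 19400; 26825 = 1·19400 + 7425; 19400 = 2·7425 + 4550; 7425 = 1·4550 + 2875; 4550 = 1·2875 + 1675; 2875 = 1·1675 + 1200; 1675 = 1·1200 + 475; 1200 = 2·475 + 250; 475 = 1·250 + 225; 250 = 1·225 + 25; 225 = 9·25 + 0 → gcd = 25; 475 = 25·19.
Back-substitution yields 304175·(193) + 46225·(-1270) = 25, so one solution is u = 193·19 = 3667, v = -1270·19 = -24130.
Solutions in u differ by 46225/25 = 1849; the one in [0, 1849) is 3667 mod 1849 = 1818.

1818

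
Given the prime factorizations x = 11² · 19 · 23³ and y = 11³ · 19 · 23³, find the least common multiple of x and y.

max exponent per prime: 11³ · 19 · 23³ = 307691263

307691263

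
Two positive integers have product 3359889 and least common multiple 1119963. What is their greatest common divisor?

3

gcd·lcm = product, so gcd = 3359889/1119963 = 3.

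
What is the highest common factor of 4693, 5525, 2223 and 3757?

13

gcd(4693, 5525): 5525 = 1·4693 + 832; 4693 = 5·832 + 533; 832 = 1·533 + 299; 533 = 1·299 + 234; 299 = 1·234 + 65; 234 = 3·65 + 39; 65 = 1·39 + 26; 39 = 1·26 + 13; 26 = 2·13 + 0 → 13
gcd(13, 2223): 2223 = 171·13 + 0 → 13
gcd(13, 3757): 3757 = 289·13 + 0 → 13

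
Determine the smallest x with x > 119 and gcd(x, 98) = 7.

133

98 = 7·14. Any x with gcd(x, 98) = 7 is a multiple of 7, say 7s, with s coprime to 14.
Need s > 119/7, so s ≥ 18. First s ≥ 18 with gcd(s, 14) = 1 is s = 19. Thus x = 7·19 = 133.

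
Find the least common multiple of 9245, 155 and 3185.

182561015

9245 = 5 · 43²; 155 = 5 · 31; 3185 = 5 · 7² · 13
lcm takes max exponent of each prime: 5 · 7² · 13 · 31 · 43² = 182561015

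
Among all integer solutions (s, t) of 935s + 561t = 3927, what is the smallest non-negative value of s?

0

Euclid: 935 = 1·561 + 374; 561 = 1·374 + 187; 374 = 2·187 + 0 → gcd = 187; 3927 = 187·21.
Back-substitution yields 935·(-1) + 561·(2) = 187, so one solution is s = -1·21 = -21, t = 2·21 = 42.
Solutions in s differ by 561/187 = 3; the one in [0, 3) is -21 mod 3 = 0.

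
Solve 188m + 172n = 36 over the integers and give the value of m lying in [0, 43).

13

Euclid: 188 = 1·172 + 16; 172 = 10·16 + 12; 16 = 1·12 + 4; 12 = 3·4 + 0 → gcd = 4; 36 = 4·9.
Back-substitution yields 188·(11) + 172·(-12) = 4, so one solution is m = 11·9 = 99, n = -12·9 = -108.
Solutions in m differ by 172/4 = 43; the one in [0, 43) is 99 mod 43 = 13.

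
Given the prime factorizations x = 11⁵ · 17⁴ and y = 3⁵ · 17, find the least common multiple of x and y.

max exponent per prime: 3⁵ · 11⁵ · 17⁴ = 3268627158753

3268627158753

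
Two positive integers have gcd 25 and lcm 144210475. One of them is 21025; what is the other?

u·v = gcd·lcm = 25·144210475 = 3605261875, so v = 3605261875/21025 = 171475.

171475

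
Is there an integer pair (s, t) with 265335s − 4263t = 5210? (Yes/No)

No

By Bézout, 265335s − 4263t = 5210 has integer solutions iff gcd(265335, 4263) | 5210.
Euclid: 265335 = 62·4263 + 1029; 4263 = 4·1029 + 147; 1029 = 7·147 + 0. gcd = 147; 5210 mod 147 = 65. No.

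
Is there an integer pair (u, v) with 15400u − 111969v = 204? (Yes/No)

No

By Bézout, 15400u − 111969v = 204 has integer solutions iff gcd(15400, 111969) | 204.
Euclid: 111969 = 7·15400 + 4169; 15400 = 3·4169 + 2893; 4169 = 1·2893 + 1276; 2893 = 2·1276 + 341; 1276 = 3·341 + 253; 341 = 1·253 + 88; 253 = 2·88 + 77; 88 = 1·77 + 11; 77 = 7·11 + 0. gcd = 11; 204 mod 11 = 6. No.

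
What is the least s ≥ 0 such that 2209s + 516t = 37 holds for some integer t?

Euclid: 2209 = 4·516 + 145; 516 = 3·145 + 81; 145 = 1·81 + 64; 81 = 1·64 + 17; 64 = 3·17 + 13; 17 = 1·13 + 4; 13 = 3·4 + 1; 4 = 4·1 + 0 → gcd = 1; 37 = 1·37.
Back-substitution yields 2209·(121) + 516·(-518) = 1, so one solution is s = 121·37 = 4477, t = -518·37 = -19166.
Solutions in s differ by 516/1 = 516; the one in [0, 516) is 4477 mod 516 = 349.

349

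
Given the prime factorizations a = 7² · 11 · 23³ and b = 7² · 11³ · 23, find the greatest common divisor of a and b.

12397

min exponent per shared prime: 7² · 11 · 23 = 12397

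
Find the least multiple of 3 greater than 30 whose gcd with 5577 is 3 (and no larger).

gcd(m, 5577) = 3 forces 3 | m; write m = 3s. Then gcd(3s, 3·1859) = 3·gcd(s, 1859), so need gcd(s, 1859) = 1.
3s > 30 gives s ≥ 11. The least s ≥ 11 coprime to 1859 is 12, so m = 3·12 = 36.

36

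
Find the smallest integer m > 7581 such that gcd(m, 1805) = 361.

7942

Multiples of 361 above 7581: 361·22, 361·23, … . Need the cofactor coprime to 1805/361 = 5.
Checking s = 22, 23, … the first with gcd(s, 5) = 1 is s = 22, giving 7942.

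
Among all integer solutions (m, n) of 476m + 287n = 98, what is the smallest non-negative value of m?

gcd(476, 287) = 7 (Euclid: 476 = 1·287 + 189; 287 = 1·189 + 98; 189 = 1·98 + 91; 98 = 1·91 + 7; 91 = 13·7 + 0), and 7 | 98.
Extended Euclid: 476·(-3) + 287·(5) = 7. Scale by 14: m₀ = -42.
General solution m = m₀ + 41t; reducing mod 41 gives m = 40 (and n = -66).

40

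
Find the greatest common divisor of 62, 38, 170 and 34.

2

gcd(62, 38): 62 = 1·38 + 24; 38 = 1·24 + 14; 24 = 1·14 + 10; 14 = 1·10 + 4; 10 = 2·4 + 2; 4 = 2·2 + 0 → 2
gcd(2, 170): 170 = 85·2 + 0 → 2
gcd(2, 34): 34 = 17·2 + 0 → 2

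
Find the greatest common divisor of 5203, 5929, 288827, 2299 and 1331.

gcd(5203, 5929): 5929 = 1·5203 + 726; 5203 = 7·726 + 121; 726 = 6·121 + 0 → 121
gcd(121, 288827): 288827 = 2387·121 + 0 → 121
gcd(121, 2299): 2299 = 19·121 + 0 → 121
gcd(121, 1331): 1331 = 11·121 + 0 → 121

121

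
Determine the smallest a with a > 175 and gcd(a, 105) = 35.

Multiples of 35 above 175: 35·6, 35·7, … . Need the cofactor coprime to 105/35 = 3.
Checking s = 6, 7, … the first with gcd(s, 3) = 1 is s = 7, giving 245.

245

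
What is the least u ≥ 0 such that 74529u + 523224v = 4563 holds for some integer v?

Reduce mod 523224: 74529u ≡ 4563 (mod 523224). With g = gcd(74529, 523224) = 1521 dividing 4563, divide through: 49u ≡ 3 (mod 344).
Since gcd(49, 344) = 1, u ≡ 3·(49)⁻¹ ≡ 323 (mod 344). Smallest non-negative: 323.

323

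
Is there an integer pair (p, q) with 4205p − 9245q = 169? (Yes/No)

By Bézout, 4205p − 9245q = 169 has integer solutions iff gcd(4205, 9245) | 169.
Euclid: 9245 = 2·4205 + 835; 4205 = 5·835 + 30; 835 = 27·30 + 25; 30 = 1·25 + 5; 25 = 5·5 + 0. gcd = 5; 169 mod 5 = 4. No.

No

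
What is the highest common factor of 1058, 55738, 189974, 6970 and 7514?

2

1058 = 2 · 23²; 55738 = 2 · 29 · 31²; 189974 = 2 · 43 · 47²; 6970 = 2 · 5 · 17 · 41; 7514 = 2 · 13 · 17²
gcd takes min exponent of each prime: 2 = 2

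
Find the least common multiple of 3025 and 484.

12100

3025 = 5² · 11²; 484 = 2² · 11²
max exponents: 2² · 5² · 11² = 12100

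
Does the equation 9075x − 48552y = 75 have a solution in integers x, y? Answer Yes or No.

gcd(9075, 48552): 48552 = 5·9075 + 3177; 9075 = 2·3177 + 2721; 3177 = 1·2721 + 456; 2721 = 5·456 + 441; 456 = 1·441 + 15; 441 = 29·15 + 6; 15 = 2·6 + 3; 6 = 2·3 + 0 → 3
3 divides 75, so a solution exists.

Yes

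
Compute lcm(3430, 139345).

3430 = 2 · 5 · 7³; 139345 = 5 · 29 · 31²
max exponents: 2 · 5 · 7³ · 29 · 31² = 95590670

95590670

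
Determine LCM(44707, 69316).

238377724

44707 = 13 · 19 · 181; 69316 = 2² · 13 · 31 · 43
max exponents: 2² · 13 · 19 · 31 · 43 · 181 = 238377724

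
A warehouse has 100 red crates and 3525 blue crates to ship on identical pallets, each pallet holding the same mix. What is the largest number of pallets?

100 = 2² · 5²
3525 = 3 · 5² · 47
Common: 5² = 25

25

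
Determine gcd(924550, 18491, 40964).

924550 = 2 · 5² · 11 · 41²; 18491 = 11 · 41²; 40964 = 2² · 7² · 11 · 19
gcd takes min exponent of each prime: 11 = 11

11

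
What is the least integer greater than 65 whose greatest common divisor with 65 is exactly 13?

78

gcd(k, 65) = 13 forces 13 | k; write k = 13s. Then gcd(13s, 13·5) = 13·gcd(s, 5), so need gcd(s, 5) = 1.
13s > 65 gives s ≥ 6. The least s ≥ 6 coprime to 5 is 6, so k = 13·6 = 78.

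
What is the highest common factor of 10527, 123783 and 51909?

363

gcd(10527, 123783): 123783 = 11·10527 + 7986; 10527 = 1·7986 + 2541; 7986 = 3·2541 + 363; 2541 = 7·363 + 0 → 363
gcd(363, 51909): 51909 = 143·363 + 0 → 363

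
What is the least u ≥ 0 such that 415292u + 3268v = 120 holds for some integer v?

Reduce mod 3268: 415292u ≡ 120 (mod 3268). With g = gcd(415292, 3268) = 4 dividing 120, divide through: 103823u ≡ 30 (mod 817).
Since gcd(103823, 817) = 1, u ≡ 30·(103823)⁻¹ ≡ 26 (mod 817). Smallest non-negative: 26.

26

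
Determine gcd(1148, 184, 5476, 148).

4

1148 = 2² · 7 · 41; 184 = 2³ · 23; 5476 = 2² · 37²; 148 = 2² · 37
gcd takes min exponent of each prime: 2² = 4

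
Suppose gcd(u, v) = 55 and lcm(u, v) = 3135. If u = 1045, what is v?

u·v = gcd·lcm = 55·3135 = 172425, so v = 172425/1045 = 165.

165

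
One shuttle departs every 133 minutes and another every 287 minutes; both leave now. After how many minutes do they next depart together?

5453

133 = 7 · 19; 287 = 7 · 41
max exponents: 7 · 19 · 41 = 5453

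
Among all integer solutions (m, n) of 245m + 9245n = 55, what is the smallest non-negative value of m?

Euclid: 9245 = 37·245 + 180; 245 = 1·180 + 65; 180 = 2·65 + 50; 65 = 1·50 + 15; 50 = 3·15 + 5; 15 = 3·5 + 0 → gcd = 5; 55 = 5·11.
Back-substitution yields 245·(-566) + 9245·(15) = 5, so one solution is m = -566·11 = -6226, n = 15·11 = 165.
Solutions in m differ by 9245/5 = 1849; the one in [0, 1849) is -6226 mod 1849 = 1170.

1170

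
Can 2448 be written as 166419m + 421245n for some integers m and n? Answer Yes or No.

By Bézout, 166419m + 421245n = 2448 has integer solutions iff gcd(166419, 421245) | 2448.
Euclid: 421245 = 2·166419 + 88407; 166419 = 1·88407 + 78012; 88407 = 1·78012 + 10395; 78012 = 7·10395 + 5247; 10395 = 1·5247 + 5148; 5247 = 1·5148 + 99; 5148 = 52·99 + 0. gcd = 99; 2448 mod 99 = 72. No.

No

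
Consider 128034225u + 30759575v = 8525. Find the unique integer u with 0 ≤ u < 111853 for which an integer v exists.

39429

gcd(128034225, 30759575) = 275 (Euclid: 128034225 = 4·30759575 + 4995925; 30759575 = 6·4995925 + 784025; 4995925 = 6·784025 + 291775; 784025 = 2·291775 + 200475; 291775 = 1·200475 + 91300; 200475 = 2·91300 + 17875; 91300 = 5·17875 + 1925; 17875 = 9·1925 + 550; 1925 = 3·550 + 275; 550 = 2·275 + 0), and 275 | 8525.
Extended Euclid: 128034225·(48178) + 30759575·(-200537) = 275. Scale by 31: u₀ = 1493518.
General solution u = u₀ + 111853t; reducing mod 111853 gives u = 39429 (and v = -164120).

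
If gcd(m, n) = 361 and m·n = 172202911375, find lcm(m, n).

477016375

For any two positive integers, gcd × lcm equals their product. Hence lcm = 172202911375 / 361 = 477016375.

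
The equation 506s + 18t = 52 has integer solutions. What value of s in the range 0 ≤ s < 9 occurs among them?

gcd(506, 18) = 2 (Euclid: 506 = 28·18 + 2; 18 = 9·2 + 0), and 2 | 52.
Extended Euclid: 506·(1) + 18·(-28) = 2. Scale by 26: s₀ = 26.
General solution s = s₀ + 9k; reducing mod 9 gives s = 8 (and t = -222).

8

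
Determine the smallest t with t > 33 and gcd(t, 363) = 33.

66

gcd(t, 363) = 33 forces 33 | t; write t = 33s. Then gcd(33s, 33·11) = 33·gcd(s, 11), so need gcd(s, 11) = 1.
33s > 33 gives s ≥ 2. The least s ≥ 2 coprime to 11 is 2, so t = 33·2 = 66.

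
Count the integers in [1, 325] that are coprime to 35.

223

Prime factors of 35: 5, 7. Count integers ≤ 325 divisible by none of them.
By inclusion–exclusion: 325 − ⌊325/5⌋ − ⌊325/7⌋ + ⌊325/35⌋ = 223.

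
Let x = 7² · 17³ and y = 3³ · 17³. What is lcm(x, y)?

max exponent per prime: 3³ · 7² · 17³ = 6499899

6499899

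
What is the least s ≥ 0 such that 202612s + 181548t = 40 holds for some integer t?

14428

Euclid: 202612 = 1·181548 + 21064; 181548 = 8·21064 + 13036; 21064 = 1·13036 + 8028; 13036 = 1·8028 + 5008; 8028 = 1·5008 + 3020; 5008 = 1·3020 + 1988; 3020 = 1·1988 + 1032; 1988 = 1·1032 + 956; 1032 = 1·956 + 76; 956 = 12·76 + 44; 76 = 1·44 + 32; 44 = 1·32 + 12; 32 = 2·12 + 8; 12 = 1·8 + 4; 8 = 2·4 + 0 → gcd = 4; 40 = 4·10.
Back-substitution yields 202612·(-16712) + 181548·(18651) = 4, so one solution is s = -16712·10 = -167120, t = 18651·10 = 186510.
Solutions in s differ by 181548/4 = 45387; the one in [0, 45387) is -167120 mod 45387 = 14428.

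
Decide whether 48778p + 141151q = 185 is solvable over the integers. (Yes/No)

Yes

gcd(48778, 141151): 141151 = 2·48778 + 43595; 48778 = 1·43595 + 5183; 43595 = 8·5183 + 2131; 5183 = 2·2131 + 921; 2131 = 2·921 + 289; 921 = 3·289 + 54; 289 = 5·54 + 19; 54 = 2·19 + 16; 19 = 1·16 + 3; 16 = 5·3 + 1; 3 = 3·1 + 0 → 1
1 divides 185, so a solution exists.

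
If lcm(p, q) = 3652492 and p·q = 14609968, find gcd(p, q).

gcd·lcm = product, so gcd = 14609968/3652492 = 4.

4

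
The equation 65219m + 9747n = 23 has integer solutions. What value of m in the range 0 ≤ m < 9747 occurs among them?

Euclid: 65219 = 6·9747 + 6737; 9747 = 1·6737 + 3010; 6737 = 2·3010 + 717; 3010 = 4·717 + 142; 717 = 5·142 + 7; 142 = 20·7 + 2; 7 = 3·2 + 1; 2 = 2·1 + 0 → gcd = 1; 23 = 1·23.
Back-substitution yields 65219·(4187) + 9747·(-28016) = 1, so one solution is m = 4187·23 = 96301, n = -28016·23 = -644368.
Solutions in m differ by 9747/1 = 9747; the one in [0, 9747) is 96301 mod 9747 = 8578.

8578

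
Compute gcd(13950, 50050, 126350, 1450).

13950 = 2 · 3² · 5² · 31; 50050 = 2 · 5² · 7 · 11 · 13; 126350 = 2 · 5² · 7 · 19²; 1450 = 2 · 5² · 29
gcd takes min exponent of each prime: 2 · 5² = 50

50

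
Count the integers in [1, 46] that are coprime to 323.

Prime factors of 323: 17, 19. Count integers ≤ 46 divisible by none of them.
By inclusion–exclusion: 46 − ⌊46/17⌋ − ⌊46/19⌋ + ⌊46/323⌋ = 42.

42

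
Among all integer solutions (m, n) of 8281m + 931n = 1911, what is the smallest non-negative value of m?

gcd(8281, 931) = 49 (Euclid: 8281 = 8·931 + 833; 931 = 1·833 + 98; 833 = 8·98 + 49; 98 = 2·49 + 0), and 49 | 1911.
Extended Euclid: 8281·(9) + 931·(-80) = 49. Scale by 39: m₀ = 351.
General solution m = m₀ + 19t; reducing mod 19 gives m = 9 (and n = -78).

9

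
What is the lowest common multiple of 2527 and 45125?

315875

gcd first: 45125 = 17·2527 + 2166; 2527 = 1·2166 + 361; 2166 = 6·361 + 0 → gcd = 361
lcm = 2527·45125/gcd = 114030875/361 = 315875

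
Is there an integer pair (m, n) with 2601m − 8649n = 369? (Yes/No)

By Bézout, 2601m − 8649n = 369 has integer solutions iff gcd(2601, 8649) | 369.
Euclid: 8649 = 3·2601 + 846; 2601 = 3·846 + 63; 846 = 13·63 + 27; 63 = 2·27 + 9; 27 = 3·9 + 0. gcd = 9; 369 mod 9 = 0. Yes.

Yes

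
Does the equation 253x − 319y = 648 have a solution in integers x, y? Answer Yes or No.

No

By Bézout, 253x − 319y = 648 has integer solutions iff gcd(253, 319) | 648.
Euclid: 319 = 1·253 + 66; 253 = 3·66 + 55; 66 = 1·55 + 11; 55 = 5·11 + 0. gcd = 11; 648 mod 11 = 10. No.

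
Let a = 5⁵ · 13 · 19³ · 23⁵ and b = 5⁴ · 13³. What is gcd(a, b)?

8125

min exponent per shared prime: 5⁴ · 13 = 8125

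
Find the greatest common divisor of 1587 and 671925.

3

1587 = 3 · 23²
671925 = 3 · 5² · 17² · 31
Common: 3 = 3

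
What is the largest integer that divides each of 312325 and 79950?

325

Euclid: 312325 = 3·79950 + 72475; 79950 = 1·72475 + 7475; 72475 = 9·7475 + 5200; 7475 = 1·5200 + 2275; 5200 = 2·2275 + 650; 2275 = 3·650 + 325; 650 = 2·325 + 0. Last nonzero remainder: 325.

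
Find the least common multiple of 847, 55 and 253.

847 = 7 · 11²; 55 = 5 · 11; 253 = 11 · 23
lcm takes max exponent of each prime: 5 · 7 · 11² · 23 = 97405

97405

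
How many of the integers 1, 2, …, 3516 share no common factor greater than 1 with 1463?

Prime factors of 1463: 7, 11, 19. Count integers ≤ 3516 divisible by none of them.
By inclusion–exclusion: 3516 − ⌊3516/7⌋ − ⌊3516/11⌋ − ⌊3516/19⌋ + ⌊3516/77⌋ + ⌊3516/133⌋ + ⌊3516/209⌋ − ⌊3516/1463⌋ = 2595.

2595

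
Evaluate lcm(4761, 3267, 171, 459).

558222489

lcm(4761, 3267) = 4761·3267/gcd = 15554187/9 = 1728243
lcm(1728243, 171) = 1728243·171/gcd = 295529553/9 = 32836617
lcm(32836617, 459) = 32836617·459/gcd = 15072007203/27 = 558222489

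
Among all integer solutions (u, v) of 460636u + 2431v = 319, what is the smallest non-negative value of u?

118

Reduce mod 2431: 460636u ≡ 319 (mod 2431). With g = gcd(460636, 2431) = 11 dividing 319, divide through: 41876u ≡ 29 (mod 221).
Since gcd(41876, 221) = 1, u ≡ 29·(41876)⁻¹ ≡ 118 (mod 221). Smallest non-negative: 118.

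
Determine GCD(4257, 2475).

Euclid: 4257 = 1·2475 + 1782; 2475 = 1·1782 + 693; 1782 = 2·693 + 396; 693 = 1·396 + 297; 396 = 1·297 + 99; 297 = 3·99 + 0. Last nonzero remainder: 99.

99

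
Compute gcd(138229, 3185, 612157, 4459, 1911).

637

138229 = 7³ · 13 · 31; 3185 = 5 · 7² · 13; 612157 = 7² · 13 · 31²; 4459 = 7³ · 13; 1911 = 3 · 7² · 13
gcd takes min exponent of each prime: 7² · 13 = 637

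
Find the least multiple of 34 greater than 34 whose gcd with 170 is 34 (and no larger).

68

gcd(m, 170) = 34 forces 34 | m; write m = 34s. Then gcd(34s, 34·5) = 34·gcd(s, 5), so need gcd(s, 5) = 1.
34s > 34 gives s ≥ 2. The least s ≥ 2 coprime to 5 is 2, so m = 34·2 = 68.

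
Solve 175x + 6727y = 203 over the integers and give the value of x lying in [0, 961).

424

Reduce mod 6727: 175x ≡ 203 (mod 6727). With g = gcd(175, 6727) = 7 dividing 203, divide through: 25x ≡ 29 (mod 961).
Since gcd(25, 961) = 1, x ≡ 29·(25)⁻¹ ≡ 424 (mod 961). Smallest non-negative: 424.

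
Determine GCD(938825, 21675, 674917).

gcd(938825, 21675): 938825 = 43·21675 + 6800; 21675 = 3·6800 + 1275; 6800 = 5·1275 + 425; 1275 = 3·425 + 0 → 425
gcd(425, 674917): 674917 = 1588·425 + 17; 425 = 25·17 + 0 → 17

17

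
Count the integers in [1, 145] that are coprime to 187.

Prime factors of 187: 11, 17. Count integers ≤ 145 divisible by none of them.
By inclusion–exclusion: 145 − ⌊145/11⌋ − ⌊145/17⌋ + ⌊145/187⌋ = 124.

124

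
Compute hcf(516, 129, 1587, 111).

gcd(516, 129): 516 = 4·129 + 0 → 129
gcd(129, 1587): 1587 = 12·129 + 39; 129 = 3·39 + 12; 39 = 3·12 + 3; 12 = 4·3 + 0 → 3
gcd(3, 111): 111 = 37·3 + 0 → 3

3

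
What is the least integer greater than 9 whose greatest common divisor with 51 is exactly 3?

12

Multiples of 3 above 9: 3·4, 3·5, … . Need the cofactor coprime to 51/3 = 17.
Checking s = 4, 5, … the first with gcd(s, 17) = 1 is s = 4, giving 12.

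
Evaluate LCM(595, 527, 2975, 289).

1567825

595 = 5 · 7 · 17; 527 = 17 · 31; 2975 = 5² · 7 · 17; 289 = 17²
lcm takes max exponent of each prime: 5² · 7 · 17² · 31 = 1567825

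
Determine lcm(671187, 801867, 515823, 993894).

5768551494023934

671187 = 3 · 11² · 43²; 801867 = 3 · 11² · 47²; 515823 = 3 · 7² · 11² · 29; 993894 = 2 · 3 · 11² · 37²
lcm takes max exponent of each prime: 2 · 3 · 7² · 11² · 29 · 37² · 43² · 47² = 5768551494023934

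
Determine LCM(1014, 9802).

gcd first: 9802 = 9·1014 + 676; 1014 = 1·676 + 338; 676 = 2·338 + 0 → gcd = 338
lcm = 1014·9802/gcd = 9939228/338 = 29406

29406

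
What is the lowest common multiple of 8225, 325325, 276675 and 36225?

1668000809475

8225 = 5² · 7 · 47; 325325 = 5² · 7 · 11 · 13²; 276675 = 3 · 5² · 7 · 17 · 31; 36225 = 3² · 5² · 7 · 23
lcm takes max exponent of each prime: 3² · 5² · 7 · 11 · 13² · 17 · 23 · 31 · 47 = 1668000809475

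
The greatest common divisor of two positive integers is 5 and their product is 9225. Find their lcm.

gcd·lcm = product, so lcm = 9225/5 = 1845.

1845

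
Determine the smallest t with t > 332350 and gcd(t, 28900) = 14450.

28900 = 14450·2. Any t with gcd(t, 28900) = 14450 is a multiple of 14450, say 14450s, with s coprime to 2.
Need s > 332350/14450, so s ≥ 24. First s ≥ 24 with gcd(s, 2) = 1 is s = 25. Thus t = 14450·25 = 361250.

361250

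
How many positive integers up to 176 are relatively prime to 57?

Prime factors of 57: 3, 19. Count integers ≤ 176 divisible by none of them.
By inclusion–exclusion: 176 − ⌊176/3⌋ − ⌊176/19⌋ + ⌊176/57⌋ = 112.

112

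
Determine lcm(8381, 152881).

4433549

gcd first: 152881 = 18·8381 + 2023; 8381 = 4·2023 + 289; 2023 = 7·289 + 0 → gcd = 289
lcm = 8381·152881/gcd = 1281295661/289 = 4433549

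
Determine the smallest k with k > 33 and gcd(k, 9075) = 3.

Multiples of 3 above 33: 3·12, 3·13, … . Need the cofactor coprime to 9075/3 = 3025.
Checking s = 12, 13, … the first with gcd(s, 3025) = 1 is s = 12, giving 36.

36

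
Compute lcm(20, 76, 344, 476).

3888920

20 = 2² · 5; 76 = 2² · 19; 344 = 2³ · 43; 476 = 2² · 7 · 17
lcm takes max exponent of each prime: 2³ · 5 · 7 · 17 · 19 · 43 = 3888920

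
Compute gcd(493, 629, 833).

493 = 17 · 29; 629 = 17 · 37; 833 = 7² · 17
gcd takes min exponent of each prime: 17 = 17

17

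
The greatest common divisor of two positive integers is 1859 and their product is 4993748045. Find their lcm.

2686255

For any two positive integers, gcd × lcm equals their product. Hence lcm = 4993748045 / 1859 = 2686255.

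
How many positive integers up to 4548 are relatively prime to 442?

1975

Prime factors of 442: 2, 13, 17. Count integers ≤ 4548 divisible by none of them.
By inclusion–exclusion: 4548 − ⌊4548/2⌋ − ⌊4548/13⌋ − ⌊4548/17⌋ + ⌊4548/26⌋ + ⌊4548/34⌋ + ⌊4548/221⌋ − ⌊4548/442⌋ = 1975.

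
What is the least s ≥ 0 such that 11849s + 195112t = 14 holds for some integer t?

Euclid: 195112 = 16·11849 + 5528; 11849 = 2·5528 + 793; 5528 = 6·793 + 770; 793 = 1·770 + 23; 770 = 33·23 + 11; 23 = 2·11 + 1; 11 = 11·1 + 0 → gcd = 1; 14 = 1·14.
Back-substitution yields 11849·(16977) + 195112·(-1031) = 1, so one solution is s = 16977·14 = 237678, t = -1031·14 = -14434.
Solutions in s differ by 195112/1 = 195112; the one in [0, 195112) is 237678 mod 195112 = 42566.

42566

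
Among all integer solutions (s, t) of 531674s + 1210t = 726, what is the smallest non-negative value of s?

Euclid: 531674 = 439·1210 + 484; 1210 = 2·484 + 242; 484 = 2·242 + 0 → gcd = 242; 726 = 242·3.
Back-substitution yields 531674·(-2) + 1210·(879) = 242, so one solution is s = -2·3 = -6, t = 879·3 = 2637.
Solutions in s differ by 1210/242 = 5; the one in [0, 5) is -6 mod 5 = 4.

4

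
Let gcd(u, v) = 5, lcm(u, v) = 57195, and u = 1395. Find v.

205

u·v = gcd·lcm = 5·57195 = 285975, so v = 285975/1395 = 205.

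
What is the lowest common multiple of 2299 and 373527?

2299 = 11² · 19; 373527 = 3² · 7³ · 11²
max exponents: 3² · 7³ · 11² · 19 = 7097013

7097013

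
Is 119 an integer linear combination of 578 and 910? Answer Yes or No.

No

By Bézout, 578s − 910t = 119 has integer solutions iff gcd(578, 910) | 119.
Euclid: 910 = 1·578 + 332; 578 = 1·332 + 246; 332 = 1·246 + 86; 246 = 2·86 + 74; 86 = 1·74 + 12; 74 = 6·12 + 2; 12 = 6·2 + 0. gcd = 2; 119 mod 2 = 1. No.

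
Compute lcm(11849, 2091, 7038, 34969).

593563806

11849 = 17² · 41; 2091 = 3 · 17 · 41; 7038 = 2 · 3² · 17 · 23; 34969 = 11² · 17²
lcm takes max exponent of each prime: 2 · 3² · 11² · 17² · 23 · 41 = 593563806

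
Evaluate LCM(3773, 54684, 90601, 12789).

3773 = 7³ · 11; 54684 = 2² · 3² · 7² · 31; 90601 = 7² · 43²; 12789 = 3² · 7² · 29
lcm takes max exponent of each prime: 2² · 3² · 7³ · 11 · 29 · 31 · 43² = 225780228828

225780228828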